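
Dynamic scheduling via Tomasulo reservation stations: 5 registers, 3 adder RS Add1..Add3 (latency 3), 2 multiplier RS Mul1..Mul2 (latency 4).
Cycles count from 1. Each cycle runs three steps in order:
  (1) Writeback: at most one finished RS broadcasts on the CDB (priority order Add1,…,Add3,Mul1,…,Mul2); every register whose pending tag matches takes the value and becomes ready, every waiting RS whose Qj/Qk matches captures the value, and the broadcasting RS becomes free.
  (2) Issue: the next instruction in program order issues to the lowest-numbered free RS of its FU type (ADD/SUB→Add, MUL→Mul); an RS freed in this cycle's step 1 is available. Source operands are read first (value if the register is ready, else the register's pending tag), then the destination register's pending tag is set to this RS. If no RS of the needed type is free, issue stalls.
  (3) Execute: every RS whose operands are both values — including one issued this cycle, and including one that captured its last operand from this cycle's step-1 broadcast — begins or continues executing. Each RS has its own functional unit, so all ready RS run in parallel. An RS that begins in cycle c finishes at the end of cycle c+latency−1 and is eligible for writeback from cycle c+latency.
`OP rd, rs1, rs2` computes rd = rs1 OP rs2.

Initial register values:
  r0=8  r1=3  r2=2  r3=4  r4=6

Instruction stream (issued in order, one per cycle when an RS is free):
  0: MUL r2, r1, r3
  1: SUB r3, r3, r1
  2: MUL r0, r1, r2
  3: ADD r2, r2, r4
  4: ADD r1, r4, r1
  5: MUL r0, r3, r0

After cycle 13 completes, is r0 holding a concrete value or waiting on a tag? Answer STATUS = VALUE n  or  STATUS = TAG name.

cycle 1: issue MUL r2<-Mul1 // r0:8,r1:3,r2:Mul1,r3:4,r4:6
cycle 2: issue SUB r3<-Add1 // r0:8,r1:3,r2:Mul1,r3:Add1,r4:6
cycle 3: issue MUL r0<-Mul2 // r0:Mul2,r1:3,r2:Mul1,r3:Add1,r4:6
cycle 4: issue ADD r2<-Add2 // r0:Mul2,r1:3,r2:Add2,r3:Add1,r4:6
cycle 5: CDB Add1=1; issue ADD r1<-Add1 // r0:Mul2,r1:Add1,r2:Add2,r3:1,r4:6
cycle 6: CDB Mul1=12; issue MUL r0<-Mul1 // r0:Mul1,r1:Add1,r2:Add2,r3:1,r4:6
cycle 7: - // r0:Mul1,r1:Add1,r2:Add2,r3:1,r4:6
cycle 8: CDB Add1=9 // r0:Mul1,r1:9,r2:Add2,r3:1,r4:6
cycle 9: CDB Add2=18 // r0:Mul1,r1:9,r2:18,r3:1,r4:6
cycle 10: CDB Mul2=36 // r0:Mul1,r1:9,r2:18,r3:1,r4:6
cycle 11: - // r0:Mul1,r1:9,r2:18,r3:1,r4:6
cycle 12: - // r0:Mul1,r1:9,r2:18,r3:1,r4:6
cycle 13: - // r0:Mul1,r1:9,r2:18,r3:1,r4:6

STATUS = TAG Mul1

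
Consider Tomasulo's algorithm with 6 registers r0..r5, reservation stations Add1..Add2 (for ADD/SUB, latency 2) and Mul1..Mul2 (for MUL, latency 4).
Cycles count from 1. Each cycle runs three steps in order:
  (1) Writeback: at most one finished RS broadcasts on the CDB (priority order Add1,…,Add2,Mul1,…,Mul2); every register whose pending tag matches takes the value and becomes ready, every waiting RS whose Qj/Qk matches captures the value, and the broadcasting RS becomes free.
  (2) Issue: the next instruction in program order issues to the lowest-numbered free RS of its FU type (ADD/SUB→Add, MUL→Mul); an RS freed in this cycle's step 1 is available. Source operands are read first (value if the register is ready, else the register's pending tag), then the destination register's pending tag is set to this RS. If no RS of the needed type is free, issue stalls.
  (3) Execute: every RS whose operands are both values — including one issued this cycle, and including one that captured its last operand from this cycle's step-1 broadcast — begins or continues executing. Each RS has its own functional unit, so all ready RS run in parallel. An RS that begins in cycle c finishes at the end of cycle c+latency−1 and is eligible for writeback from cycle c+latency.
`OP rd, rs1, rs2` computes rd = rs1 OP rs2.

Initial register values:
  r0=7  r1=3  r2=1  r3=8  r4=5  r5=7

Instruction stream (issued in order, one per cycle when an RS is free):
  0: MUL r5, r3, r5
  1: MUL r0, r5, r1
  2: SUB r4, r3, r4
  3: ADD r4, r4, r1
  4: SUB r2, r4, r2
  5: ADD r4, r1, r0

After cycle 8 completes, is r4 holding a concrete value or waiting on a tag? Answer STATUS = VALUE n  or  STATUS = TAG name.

cycle 1: issue MUL r5<-Mul1 // r0:7,r1:3,r2:1,r3:8,r4:5,r5:Mul1
cycle 2: issue MUL r0<-Mul2 // r0:Mul2,r1:3,r2:1,r3:8,r4:5,r5:Mul1
cycle 3: issue SUB r4<-Add1 // r0:Mul2,r1:3,r2:1,r3:8,r4:Add1,r5:Mul1
cycle 4: issue ADD r4<-Add2 // r0:Mul2,r1:3,r2:1,r3:8,r4:Add2,r5:Mul1
cycle 5: CDB Add1=3; issue SUB r2<-Add1 // r0:Mul2,r1:3,r2:Add1,r3:8,r4:Add2,r5:Mul1
cycle 6: CDB Mul1=56; stall // r0:Mul2,r1:3,r2:Add1,r3:8,r4:Add2,r5:56
cycle 7: CDB Add2=6; issue ADD r4<-Add2 // r0:Mul2,r1:3,r2:Add1,r3:8,r4:Add2,r5:56
cycle 8: - // r0:Mul2,r1:3,r2:Add1,r3:8,r4:Add2,r5:56

STATUS = TAG Add2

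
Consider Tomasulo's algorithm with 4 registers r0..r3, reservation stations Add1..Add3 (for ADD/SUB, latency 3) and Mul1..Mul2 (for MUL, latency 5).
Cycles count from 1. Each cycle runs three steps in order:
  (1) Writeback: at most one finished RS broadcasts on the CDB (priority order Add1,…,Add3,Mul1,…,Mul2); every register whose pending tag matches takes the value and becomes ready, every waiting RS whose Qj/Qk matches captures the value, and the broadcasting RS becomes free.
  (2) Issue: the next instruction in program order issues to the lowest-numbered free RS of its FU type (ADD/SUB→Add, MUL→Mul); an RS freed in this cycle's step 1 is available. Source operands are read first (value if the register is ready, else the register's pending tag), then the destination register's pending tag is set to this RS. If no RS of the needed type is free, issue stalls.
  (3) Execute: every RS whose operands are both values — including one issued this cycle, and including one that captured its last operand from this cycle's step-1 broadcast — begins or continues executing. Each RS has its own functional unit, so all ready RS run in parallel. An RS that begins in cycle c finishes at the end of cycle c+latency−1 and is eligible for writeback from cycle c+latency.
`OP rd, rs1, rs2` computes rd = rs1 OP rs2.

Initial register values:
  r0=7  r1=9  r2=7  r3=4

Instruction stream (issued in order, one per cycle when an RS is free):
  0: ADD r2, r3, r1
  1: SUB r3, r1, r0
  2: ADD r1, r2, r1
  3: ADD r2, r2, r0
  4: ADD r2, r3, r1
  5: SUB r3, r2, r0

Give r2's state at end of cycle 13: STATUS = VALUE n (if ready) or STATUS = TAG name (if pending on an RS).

STATUS = VALUE 24

c1: issue ADD r2<-Add1 | r0:7,r1:9,r2:Add1,r3:4
c2: issue SUB r3<-Add2 | r0:7,r1:9,r2:Add1,r3:Add2
c3: issue ADD r1<-Add3 | r0:7,r1:Add3,r2:Add1,r3:Add2
c4: CDB Add1=13; issue ADD r2<-Add1 | r0:7,r1:Add3,r2:Add1,r3:Add2
c5: CDB Add2=2; issue ADD r2<-Add2 | r0:7,r1:Add3,r2:Add2,r3:2
c6: stall | r0:7,r1:Add3,r2:Add2,r3:2
c7: CDB Add1=20; issue SUB r3<-Add1 | r0:7,r1:Add3,r2:Add2,r3:Add1
c8: CDB Add3=22 | r0:7,r1:22,r2:Add2,r3:Add1
c9: - | r0:7,r1:22,r2:Add2,r3:Add1
c10: - | r0:7,r1:22,r2:Add2,r3:Add1
c11: CDB Add2=24 | r0:7,r1:22,r2:24,r3:Add1
c12: - | r0:7,r1:22,r2:24,r3:Add1
c13: - | r0:7,r1:22,r2:24,r3:Add1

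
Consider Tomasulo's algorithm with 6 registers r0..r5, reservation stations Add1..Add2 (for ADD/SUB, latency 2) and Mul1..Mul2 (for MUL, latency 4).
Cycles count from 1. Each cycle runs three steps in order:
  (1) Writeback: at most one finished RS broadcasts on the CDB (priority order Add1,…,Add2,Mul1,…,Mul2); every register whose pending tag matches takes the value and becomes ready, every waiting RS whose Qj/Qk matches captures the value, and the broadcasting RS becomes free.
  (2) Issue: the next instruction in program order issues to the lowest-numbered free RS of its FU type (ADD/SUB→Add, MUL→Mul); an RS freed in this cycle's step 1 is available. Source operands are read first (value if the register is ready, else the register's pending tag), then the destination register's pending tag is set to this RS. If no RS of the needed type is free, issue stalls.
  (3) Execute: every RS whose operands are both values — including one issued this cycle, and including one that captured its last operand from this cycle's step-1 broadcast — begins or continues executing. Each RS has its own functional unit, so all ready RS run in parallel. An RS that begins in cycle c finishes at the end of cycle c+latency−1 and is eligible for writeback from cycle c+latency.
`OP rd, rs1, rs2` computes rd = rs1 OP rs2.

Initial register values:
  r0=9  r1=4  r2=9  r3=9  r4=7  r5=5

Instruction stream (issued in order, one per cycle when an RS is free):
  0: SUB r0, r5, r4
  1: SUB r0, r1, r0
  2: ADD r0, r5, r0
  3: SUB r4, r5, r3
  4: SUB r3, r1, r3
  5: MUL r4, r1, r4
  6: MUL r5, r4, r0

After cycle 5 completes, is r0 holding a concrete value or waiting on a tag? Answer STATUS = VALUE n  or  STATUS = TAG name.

c1: issue SUB r0<-Add1 | r0:Add1,r1:4,r2:9,r3:9,r4:7,r5:5
c2: issue SUB r0<-Add2 | r0:Add2,r1:4,r2:9,r3:9,r4:7,r5:5
c3: CDB Add1=-2; issue ADD r0<-Add1 | r0:Add1,r1:4,r2:9,r3:9,r4:7,r5:5
c4: stall | r0:Add1,r1:4,r2:9,r3:9,r4:7,r5:5
c5: CDB Add2=6; issue SUB r4<-Add2 | r0:Add1,r1:4,r2:9,r3:9,r4:Add2,r5:5

STATUS = TAG Add1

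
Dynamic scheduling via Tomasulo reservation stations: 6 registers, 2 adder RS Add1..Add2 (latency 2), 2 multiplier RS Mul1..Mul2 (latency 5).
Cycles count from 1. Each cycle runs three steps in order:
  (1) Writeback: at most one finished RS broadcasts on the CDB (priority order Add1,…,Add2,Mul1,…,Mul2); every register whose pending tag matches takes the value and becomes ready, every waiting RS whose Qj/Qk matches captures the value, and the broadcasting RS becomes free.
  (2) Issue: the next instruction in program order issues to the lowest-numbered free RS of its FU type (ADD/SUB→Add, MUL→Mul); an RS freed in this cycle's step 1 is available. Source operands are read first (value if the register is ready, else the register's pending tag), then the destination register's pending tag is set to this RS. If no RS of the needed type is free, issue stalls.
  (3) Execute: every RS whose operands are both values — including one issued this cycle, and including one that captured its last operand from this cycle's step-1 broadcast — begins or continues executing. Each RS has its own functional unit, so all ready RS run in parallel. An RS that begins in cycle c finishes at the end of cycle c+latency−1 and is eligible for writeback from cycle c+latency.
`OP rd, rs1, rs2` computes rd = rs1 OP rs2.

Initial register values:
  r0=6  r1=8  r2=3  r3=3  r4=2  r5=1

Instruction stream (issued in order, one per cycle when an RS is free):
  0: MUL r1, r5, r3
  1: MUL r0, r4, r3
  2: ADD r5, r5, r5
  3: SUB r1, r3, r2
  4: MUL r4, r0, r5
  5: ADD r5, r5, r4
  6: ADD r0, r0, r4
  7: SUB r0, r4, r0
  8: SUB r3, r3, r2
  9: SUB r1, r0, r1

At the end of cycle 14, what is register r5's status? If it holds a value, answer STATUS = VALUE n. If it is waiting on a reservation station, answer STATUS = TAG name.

c1: issue MUL r1<-Mul1 | r0:6,r1:Mul1,r2:3,r3:3,r4:2,r5:1
c2: issue MUL r0<-Mul2 | r0:Mul2,r1:Mul1,r2:3,r3:3,r4:2,r5:1
c3: issue ADD r5<-Add1 | r0:Mul2,r1:Mul1,r2:3,r3:3,r4:2,r5:Add1
c4: issue SUB r1<-Add2 | r0:Mul2,r1:Add2,r2:3,r3:3,r4:2,r5:Add1
c5: CDB Add1=2; stall | r0:Mul2,r1:Add2,r2:3,r3:3,r4:2,r5:2
c6: CDB Add2=0; stall | r0:Mul2,r1:0,r2:3,r3:3,r4:2,r5:2
c7: CDB Mul1=3; issue MUL r4<-Mul1 | r0:Mul2,r1:0,r2:3,r3:3,r4:Mul1,r5:2
c8: CDB Mul2=6; issue ADD r5<-Add1 | r0:6,r1:0,r2:3,r3:3,r4:Mul1,r5:Add1
c9: issue ADD r0<-Add2 | r0:Add2,r1:0,r2:3,r3:3,r4:Mul1,r5:Add1
c10: stall | r0:Add2,r1:0,r2:3,r3:3,r4:Mul1,r5:Add1
c11: stall | r0:Add2,r1:0,r2:3,r3:3,r4:Mul1,r5:Add1
c12: stall | r0:Add2,r1:0,r2:3,r3:3,r4:Mul1,r5:Add1
c13: CDB Mul1=12; stall | r0:Add2,r1:0,r2:3,r3:3,r4:12,r5:Add1
c14: stall | r0:Add2,r1:0,r2:3,r3:3,r4:12,r5:Add1

STATUS = TAG Add1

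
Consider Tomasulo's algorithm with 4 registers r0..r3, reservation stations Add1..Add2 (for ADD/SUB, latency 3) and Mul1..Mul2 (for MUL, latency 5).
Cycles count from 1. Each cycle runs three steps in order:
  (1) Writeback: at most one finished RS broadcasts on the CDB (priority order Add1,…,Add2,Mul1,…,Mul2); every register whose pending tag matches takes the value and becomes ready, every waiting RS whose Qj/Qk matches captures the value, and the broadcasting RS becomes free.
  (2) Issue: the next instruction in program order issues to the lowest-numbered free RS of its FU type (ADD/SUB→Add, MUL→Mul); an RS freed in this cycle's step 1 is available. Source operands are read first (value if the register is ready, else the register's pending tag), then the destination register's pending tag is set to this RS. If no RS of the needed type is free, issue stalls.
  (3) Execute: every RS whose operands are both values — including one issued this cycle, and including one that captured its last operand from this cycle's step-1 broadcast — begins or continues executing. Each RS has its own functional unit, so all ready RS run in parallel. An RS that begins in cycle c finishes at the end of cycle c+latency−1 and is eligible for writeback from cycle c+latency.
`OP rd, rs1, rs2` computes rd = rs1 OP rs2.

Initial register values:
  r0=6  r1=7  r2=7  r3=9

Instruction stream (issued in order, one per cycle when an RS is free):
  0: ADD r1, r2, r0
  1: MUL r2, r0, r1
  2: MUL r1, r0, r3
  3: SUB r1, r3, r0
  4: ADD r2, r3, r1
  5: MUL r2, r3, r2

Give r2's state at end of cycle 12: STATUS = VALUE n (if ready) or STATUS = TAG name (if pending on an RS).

STATUS = TAG Mul2

cycle 1: issue ADD r1<-Add1 // r0:6,r1:Add1,r2:7,r3:9
cycle 2: issue MUL r2<-Mul1 // r0:6,r1:Add1,r2:Mul1,r3:9
cycle 3: issue MUL r1<-Mul2 // r0:6,r1:Mul2,r2:Mul1,r3:9
cycle 4: CDB Add1=13; issue SUB r1<-Add1 // r0:6,r1:Add1,r2:Mul1,r3:9
cycle 5: issue ADD r2<-Add2 // r0:6,r1:Add1,r2:Add2,r3:9
cycle 6: stall // r0:6,r1:Add1,r2:Add2,r3:9
cycle 7: CDB Add1=3; stall // r0:6,r1:3,r2:Add2,r3:9
cycle 8: CDB Mul2=54; issue MUL r2<-Mul2 // r0:6,r1:3,r2:Mul2,r3:9
cycle 9: CDB Mul1=78 // r0:6,r1:3,r2:Mul2,r3:9
cycle 10: CDB Add2=12 // r0:6,r1:3,r2:Mul2,r3:9
cycle 11: - // r0:6,r1:3,r2:Mul2,r3:9
cycle 12: - // r0:6,r1:3,r2:Mul2,r3:9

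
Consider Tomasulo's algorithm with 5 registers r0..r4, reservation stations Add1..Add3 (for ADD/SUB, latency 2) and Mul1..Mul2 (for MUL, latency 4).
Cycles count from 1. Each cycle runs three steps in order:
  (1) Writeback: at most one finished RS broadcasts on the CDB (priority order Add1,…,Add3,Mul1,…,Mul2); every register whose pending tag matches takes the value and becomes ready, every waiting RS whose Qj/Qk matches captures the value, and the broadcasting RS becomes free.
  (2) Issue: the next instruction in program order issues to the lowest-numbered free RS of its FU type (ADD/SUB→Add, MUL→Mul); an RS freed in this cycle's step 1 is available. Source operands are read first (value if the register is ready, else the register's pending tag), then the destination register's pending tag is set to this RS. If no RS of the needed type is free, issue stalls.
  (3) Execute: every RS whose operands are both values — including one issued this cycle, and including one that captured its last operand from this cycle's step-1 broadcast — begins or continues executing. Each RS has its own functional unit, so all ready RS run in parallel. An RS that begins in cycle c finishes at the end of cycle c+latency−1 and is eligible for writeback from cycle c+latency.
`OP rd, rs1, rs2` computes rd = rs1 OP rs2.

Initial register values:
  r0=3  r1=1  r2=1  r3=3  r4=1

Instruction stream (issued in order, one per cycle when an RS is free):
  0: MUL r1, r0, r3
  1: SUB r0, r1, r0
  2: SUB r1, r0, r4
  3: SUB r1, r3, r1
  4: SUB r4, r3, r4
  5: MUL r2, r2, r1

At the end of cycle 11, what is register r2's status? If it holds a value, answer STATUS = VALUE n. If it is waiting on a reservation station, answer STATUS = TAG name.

c1: issue MUL r1<-Mul1 | r0:3,r1:Mul1,r2:1,r3:3,r4:1
c2: issue SUB r0<-Add1 | r0:Add1,r1:Mul1,r2:1,r3:3,r4:1
c3: issue SUB r1<-Add2 | r0:Add1,r1:Add2,r2:1,r3:3,r4:1
c4: issue SUB r1<-Add3 | r0:Add1,r1:Add3,r2:1,r3:3,r4:1
c5: CDB Mul1=9; stall | r0:Add1,r1:Add3,r2:1,r3:3,r4:1
c6: stall | r0:Add1,r1:Add3,r2:1,r3:3,r4:1
c7: CDB Add1=6; issue SUB r4<-Add1 | r0:6,r1:Add3,r2:1,r3:3,r4:Add1
c8: issue MUL r2<-Mul1 | r0:6,r1:Add3,r2:Mul1,r3:3,r4:Add1
c9: CDB Add1=2 | r0:6,r1:Add3,r2:Mul1,r3:3,r4:2
c10: CDB Add2=5 | r0:6,r1:Add3,r2:Mul1,r3:3,r4:2
c11: - | r0:6,r1:Add3,r2:Mul1,r3:3,r4:2

STATUS = TAG Mul1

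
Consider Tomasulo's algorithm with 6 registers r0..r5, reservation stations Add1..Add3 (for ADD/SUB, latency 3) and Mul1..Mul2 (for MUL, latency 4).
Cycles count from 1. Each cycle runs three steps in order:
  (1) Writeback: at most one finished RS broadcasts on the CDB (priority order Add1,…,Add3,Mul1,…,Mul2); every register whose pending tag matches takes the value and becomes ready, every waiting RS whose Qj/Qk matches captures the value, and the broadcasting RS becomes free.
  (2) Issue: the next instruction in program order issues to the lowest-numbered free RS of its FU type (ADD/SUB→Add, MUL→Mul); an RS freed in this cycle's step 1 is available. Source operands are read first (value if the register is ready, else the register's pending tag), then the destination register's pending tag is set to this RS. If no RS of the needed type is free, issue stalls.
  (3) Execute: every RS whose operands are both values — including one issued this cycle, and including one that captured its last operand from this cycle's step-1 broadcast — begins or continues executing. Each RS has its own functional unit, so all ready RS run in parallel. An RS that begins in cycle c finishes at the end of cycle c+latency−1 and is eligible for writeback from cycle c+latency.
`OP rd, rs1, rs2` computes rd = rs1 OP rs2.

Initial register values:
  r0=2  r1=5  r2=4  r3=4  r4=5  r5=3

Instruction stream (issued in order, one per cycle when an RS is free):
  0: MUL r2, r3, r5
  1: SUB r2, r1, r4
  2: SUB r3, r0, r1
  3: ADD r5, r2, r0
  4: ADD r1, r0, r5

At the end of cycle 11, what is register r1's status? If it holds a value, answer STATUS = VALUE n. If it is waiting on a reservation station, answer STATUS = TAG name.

STATUS = VALUE 4

cycle 1: issue MUL r2<-Mul1 // r0:2,r1:5,r2:Mul1,r3:4,r4:5,r5:3
cycle 2: issue SUB r2<-Add1 // r0:2,r1:5,r2:Add1,r3:4,r4:5,r5:3
cycle 3: issue SUB r3<-Add2 // r0:2,r1:5,r2:Add1,r3:Add2,r4:5,r5:3
cycle 4: issue ADD r5<-Add3 // r0:2,r1:5,r2:Add1,r3:Add2,r4:5,r5:Add3
cycle 5: CDB Add1=0; issue ADD r1<-Add1 // r0:2,r1:Add1,r2:0,r3:Add2,r4:5,r5:Add3
cycle 6: CDB Add2=-3 // r0:2,r1:Add1,r2:0,r3:-3,r4:5,r5:Add3
cycle 7: CDB Mul1=12 // r0:2,r1:Add1,r2:0,r3:-3,r4:5,r5:Add3
cycle 8: CDB Add3=2 // r0:2,r1:Add1,r2:0,r3:-3,r4:5,r5:2
cycle 9: - // r0:2,r1:Add1,r2:0,r3:-3,r4:5,r5:2
cycle 10: - // r0:2,r1:Add1,r2:0,r3:-3,r4:5,r5:2
cycle 11: CDB Add1=4 // r0:2,r1:4,r2:0,r3:-3,r4:5,r5:2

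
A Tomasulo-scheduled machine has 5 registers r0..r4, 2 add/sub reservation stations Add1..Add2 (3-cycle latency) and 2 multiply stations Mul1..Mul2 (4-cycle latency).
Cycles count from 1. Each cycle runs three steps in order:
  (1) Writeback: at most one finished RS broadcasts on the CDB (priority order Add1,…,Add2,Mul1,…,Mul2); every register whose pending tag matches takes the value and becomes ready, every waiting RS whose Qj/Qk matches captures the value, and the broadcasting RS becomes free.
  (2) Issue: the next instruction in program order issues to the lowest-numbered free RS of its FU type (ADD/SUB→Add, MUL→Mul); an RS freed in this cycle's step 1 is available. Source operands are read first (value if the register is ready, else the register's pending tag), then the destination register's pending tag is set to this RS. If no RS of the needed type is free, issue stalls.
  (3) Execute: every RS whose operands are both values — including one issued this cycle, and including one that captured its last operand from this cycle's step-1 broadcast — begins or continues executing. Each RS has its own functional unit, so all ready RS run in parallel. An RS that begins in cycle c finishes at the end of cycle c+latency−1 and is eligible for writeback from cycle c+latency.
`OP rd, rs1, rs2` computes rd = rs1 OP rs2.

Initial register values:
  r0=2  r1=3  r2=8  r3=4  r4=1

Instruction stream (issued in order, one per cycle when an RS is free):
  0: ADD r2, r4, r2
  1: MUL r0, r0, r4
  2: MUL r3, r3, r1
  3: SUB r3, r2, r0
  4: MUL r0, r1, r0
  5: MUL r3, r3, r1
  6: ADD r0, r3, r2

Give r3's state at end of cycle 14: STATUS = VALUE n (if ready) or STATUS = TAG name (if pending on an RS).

  c1: issue ADD r2<-Add1  regs: r0:2,r1:3,r2:Add1,r3:4,r4:1
  c2: issue MUL r0<-Mul1  regs: r0:Mul1,r1:3,r2:Add1,r3:4,r4:1
  c3: issue MUL r3<-Mul2  regs: r0:Mul1,r1:3,r2:Add1,r3:Mul2,r4:1
  c4: CDB Add1=9; issue SUB r3<-Add1  regs: r0:Mul1,r1:3,r2:9,r3:Add1,r4:1
  c5: stall  regs: r0:Mul1,r1:3,r2:9,r3:Add1,r4:1
  c6: CDB Mul1=2; issue MUL r0<-Mul1  regs: r0:Mul1,r1:3,r2:9,r3:Add1,r4:1
  c7: CDB Mul2=12; issue MUL r3<-Mul2  regs: r0:Mul1,r1:3,r2:9,r3:Mul2,r4:1
  c8: issue ADD r0<-Add2  regs: r0:Add2,r1:3,r2:9,r3:Mul2,r4:1
  c9: CDB Add1=7  regs: r0:Add2,r1:3,r2:9,r3:Mul2,r4:1
  c10: CDB Mul1=6  regs: r0:Add2,r1:3,r2:9,r3:Mul2,r4:1
  c11: -  regs: r0:Add2,r1:3,r2:9,r3:Mul2,r4:1
  c12: -  regs: r0:Add2,r1:3,r2:9,r3:Mul2,r4:1
  c13: CDB Mul2=21  regs: r0:Add2,r1:3,r2:9,r3:21,r4:1
  c14: -  regs: r0:Add2,r1:3,r2:9,r3:21,r4:1

STATUS = VALUE 21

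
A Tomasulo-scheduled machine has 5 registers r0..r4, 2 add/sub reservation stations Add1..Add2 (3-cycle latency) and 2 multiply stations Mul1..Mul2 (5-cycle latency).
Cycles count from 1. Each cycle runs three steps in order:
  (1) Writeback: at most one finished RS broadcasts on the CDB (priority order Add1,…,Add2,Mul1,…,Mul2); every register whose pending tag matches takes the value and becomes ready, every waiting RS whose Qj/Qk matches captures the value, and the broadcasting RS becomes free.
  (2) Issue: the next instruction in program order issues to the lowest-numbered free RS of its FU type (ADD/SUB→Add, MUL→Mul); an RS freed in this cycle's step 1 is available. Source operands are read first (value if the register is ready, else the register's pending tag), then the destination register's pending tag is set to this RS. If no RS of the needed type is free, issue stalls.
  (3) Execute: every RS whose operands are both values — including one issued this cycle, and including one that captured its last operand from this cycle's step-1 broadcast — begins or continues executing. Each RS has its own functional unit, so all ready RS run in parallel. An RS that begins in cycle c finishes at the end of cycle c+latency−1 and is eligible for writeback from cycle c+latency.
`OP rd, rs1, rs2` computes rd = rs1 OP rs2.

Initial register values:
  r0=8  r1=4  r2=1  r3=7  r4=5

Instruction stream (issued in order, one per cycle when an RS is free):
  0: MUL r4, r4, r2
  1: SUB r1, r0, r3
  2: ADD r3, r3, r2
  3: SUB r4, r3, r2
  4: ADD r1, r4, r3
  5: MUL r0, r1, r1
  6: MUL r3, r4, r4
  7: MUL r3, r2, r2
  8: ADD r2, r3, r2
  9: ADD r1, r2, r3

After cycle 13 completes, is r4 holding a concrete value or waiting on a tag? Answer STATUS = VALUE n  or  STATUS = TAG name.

STATUS = VALUE 7

  c1: issue MUL r4<-Mul1  regs: r0:8,r1:4,r2:1,r3:7,r4:Mul1
  c2: issue SUB r1<-Add1  regs: r0:8,r1:Add1,r2:1,r3:7,r4:Mul1
  c3: issue ADD r3<-Add2  regs: r0:8,r1:Add1,r2:1,r3:Add2,r4:Mul1
  c4: stall  regs: r0:8,r1:Add1,r2:1,r3:Add2,r4:Mul1
  c5: CDB Add1=1; issue SUB r4<-Add1  regs: r0:8,r1:1,r2:1,r3:Add2,r4:Add1
  c6: CDB Add2=8; issue ADD r1<-Add2  regs: r0:8,r1:Add2,r2:1,r3:8,r4:Add1
  c7: CDB Mul1=5; issue MUL r0<-Mul1  regs: r0:Mul1,r1:Add2,r2:1,r3:8,r4:Add1
  c8: issue MUL r3<-Mul2  regs: r0:Mul1,r1:Add2,r2:1,r3:Mul2,r4:Add1
  c9: CDB Add1=7; stall  regs: r0:Mul1,r1:Add2,r2:1,r3:Mul2,r4:7
  c10: stall  regs: r0:Mul1,r1:Add2,r2:1,r3:Mul2,r4:7
  c11: stall  regs: r0:Mul1,r1:Add2,r2:1,r3:Mul2,r4:7
  c12: CDB Add2=15; stall  regs: r0:Mul1,r1:15,r2:1,r3:Mul2,r4:7
  c13: stall  regs: r0:Mul1,r1:15,r2:1,r3:Mul2,r4:7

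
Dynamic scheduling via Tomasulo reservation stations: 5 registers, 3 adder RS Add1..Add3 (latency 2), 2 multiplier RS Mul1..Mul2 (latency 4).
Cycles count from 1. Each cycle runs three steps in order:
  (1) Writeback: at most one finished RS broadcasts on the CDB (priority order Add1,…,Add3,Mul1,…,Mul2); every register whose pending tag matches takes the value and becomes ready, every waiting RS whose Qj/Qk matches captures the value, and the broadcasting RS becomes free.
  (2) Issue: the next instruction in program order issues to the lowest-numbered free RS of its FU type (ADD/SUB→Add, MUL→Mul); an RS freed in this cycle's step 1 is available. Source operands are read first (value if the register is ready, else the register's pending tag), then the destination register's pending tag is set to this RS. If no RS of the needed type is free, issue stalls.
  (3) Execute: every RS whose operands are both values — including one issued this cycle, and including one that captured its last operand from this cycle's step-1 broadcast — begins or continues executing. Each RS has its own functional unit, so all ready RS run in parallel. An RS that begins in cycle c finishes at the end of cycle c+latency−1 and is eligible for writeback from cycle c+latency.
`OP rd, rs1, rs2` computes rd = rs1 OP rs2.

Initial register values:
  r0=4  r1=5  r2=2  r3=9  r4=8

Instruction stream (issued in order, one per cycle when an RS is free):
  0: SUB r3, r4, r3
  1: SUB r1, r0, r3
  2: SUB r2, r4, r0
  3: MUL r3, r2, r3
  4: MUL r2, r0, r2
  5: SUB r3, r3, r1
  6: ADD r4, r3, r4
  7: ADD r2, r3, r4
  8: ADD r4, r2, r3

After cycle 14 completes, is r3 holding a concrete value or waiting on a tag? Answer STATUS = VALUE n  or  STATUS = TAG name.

STATUS = VALUE -9

cycle 1: issue SUB r3<-Add1 // r0:4,r1:5,r2:2,r3:Add1,r4:8
cycle 2: issue SUB r1<-Add2 // r0:4,r1:Add2,r2:2,r3:Add1,r4:8
cycle 3: CDB Add1=-1; issue SUB r2<-Add1 // r0:4,r1:Add2,r2:Add1,r3:-1,r4:8
cycle 4: issue MUL r3<-Mul1 // r0:4,r1:Add2,r2:Add1,r3:Mul1,r4:8
cycle 5: CDB Add1=4; issue MUL r2<-Mul2 // r0:4,r1:Add2,r2:Mul2,r3:Mul1,r4:8
cycle 6: CDB Add2=5; issue SUB r3<-Add1 // r0:4,r1:5,r2:Mul2,r3:Add1,r4:8
cycle 7: issue ADD r4<-Add2 // r0:4,r1:5,r2:Mul2,r3:Add1,r4:Add2
cycle 8: issue ADD r2<-Add3 // r0:4,r1:5,r2:Add3,r3:Add1,r4:Add2
cycle 9: CDB Mul1=-4; stall // r0:4,r1:5,r2:Add3,r3:Add1,r4:Add2
cycle 10: CDB Mul2=16; stall // r0:4,r1:5,r2:Add3,r3:Add1,r4:Add2
cycle 11: CDB Add1=-9; issue ADD r4<-Add1 // r0:4,r1:5,r2:Add3,r3:-9,r4:Add1
cycle 12: - // r0:4,r1:5,r2:Add3,r3:-9,r4:Add1
cycle 13: CDB Add2=-1 // r0:4,r1:5,r2:Add3,r3:-9,r4:Add1
cycle 14: - // r0:4,r1:5,r2:Add3,r3:-9,r4:Add1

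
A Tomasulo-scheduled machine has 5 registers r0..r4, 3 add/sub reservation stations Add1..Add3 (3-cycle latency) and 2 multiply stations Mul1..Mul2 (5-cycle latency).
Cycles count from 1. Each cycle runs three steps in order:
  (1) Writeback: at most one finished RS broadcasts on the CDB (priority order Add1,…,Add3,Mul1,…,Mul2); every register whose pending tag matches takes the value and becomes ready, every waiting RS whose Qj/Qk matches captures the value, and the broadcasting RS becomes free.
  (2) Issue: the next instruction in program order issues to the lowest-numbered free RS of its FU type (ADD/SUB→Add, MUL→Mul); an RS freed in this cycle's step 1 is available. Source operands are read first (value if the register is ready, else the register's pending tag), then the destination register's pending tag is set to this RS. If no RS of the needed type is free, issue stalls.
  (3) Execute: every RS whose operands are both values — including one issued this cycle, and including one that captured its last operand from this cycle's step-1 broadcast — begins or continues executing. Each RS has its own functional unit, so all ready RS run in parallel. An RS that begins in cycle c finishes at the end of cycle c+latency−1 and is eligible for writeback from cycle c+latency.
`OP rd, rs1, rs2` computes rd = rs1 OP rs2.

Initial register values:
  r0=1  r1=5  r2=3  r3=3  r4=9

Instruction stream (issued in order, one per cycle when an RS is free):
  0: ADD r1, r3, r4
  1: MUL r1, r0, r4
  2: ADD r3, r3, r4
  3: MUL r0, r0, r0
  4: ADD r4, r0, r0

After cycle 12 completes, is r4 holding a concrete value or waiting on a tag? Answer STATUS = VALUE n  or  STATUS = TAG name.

STATUS = VALUE 2

cycle 1: issue ADD r1<-Add1 // r0:1,r1:Add1,r2:3,r3:3,r4:9
cycle 2: issue MUL r1<-Mul1 // r0:1,r1:Mul1,r2:3,r3:3,r4:9
cycle 3: issue ADD r3<-Add2 // r0:1,r1:Mul1,r2:3,r3:Add2,r4:9
cycle 4: CDB Add1=12; issue MUL r0<-Mul2 // r0:Mul2,r1:Mul1,r2:3,r3:Add2,r4:9
cycle 5: issue ADD r4<-Add1 // r0:Mul2,r1:Mul1,r2:3,r3:Add2,r4:Add1
cycle 6: CDB Add2=12 // r0:Mul2,r1:Mul1,r2:3,r3:12,r4:Add1
cycle 7: CDB Mul1=9 // r0:Mul2,r1:9,r2:3,r3:12,r4:Add1
cycle 8: - // r0:Mul2,r1:9,r2:3,r3:12,r4:Add1
cycle 9: CDB Mul2=1 // r0:1,r1:9,r2:3,r3:12,r4:Add1
cycle 10: - // r0:1,r1:9,r2:3,r3:12,r4:Add1
cycle 11: - // r0:1,r1:9,r2:3,r3:12,r4:Add1
cycle 12: CDB Add1=2 // r0:1,r1:9,r2:3,r3:12,r4:2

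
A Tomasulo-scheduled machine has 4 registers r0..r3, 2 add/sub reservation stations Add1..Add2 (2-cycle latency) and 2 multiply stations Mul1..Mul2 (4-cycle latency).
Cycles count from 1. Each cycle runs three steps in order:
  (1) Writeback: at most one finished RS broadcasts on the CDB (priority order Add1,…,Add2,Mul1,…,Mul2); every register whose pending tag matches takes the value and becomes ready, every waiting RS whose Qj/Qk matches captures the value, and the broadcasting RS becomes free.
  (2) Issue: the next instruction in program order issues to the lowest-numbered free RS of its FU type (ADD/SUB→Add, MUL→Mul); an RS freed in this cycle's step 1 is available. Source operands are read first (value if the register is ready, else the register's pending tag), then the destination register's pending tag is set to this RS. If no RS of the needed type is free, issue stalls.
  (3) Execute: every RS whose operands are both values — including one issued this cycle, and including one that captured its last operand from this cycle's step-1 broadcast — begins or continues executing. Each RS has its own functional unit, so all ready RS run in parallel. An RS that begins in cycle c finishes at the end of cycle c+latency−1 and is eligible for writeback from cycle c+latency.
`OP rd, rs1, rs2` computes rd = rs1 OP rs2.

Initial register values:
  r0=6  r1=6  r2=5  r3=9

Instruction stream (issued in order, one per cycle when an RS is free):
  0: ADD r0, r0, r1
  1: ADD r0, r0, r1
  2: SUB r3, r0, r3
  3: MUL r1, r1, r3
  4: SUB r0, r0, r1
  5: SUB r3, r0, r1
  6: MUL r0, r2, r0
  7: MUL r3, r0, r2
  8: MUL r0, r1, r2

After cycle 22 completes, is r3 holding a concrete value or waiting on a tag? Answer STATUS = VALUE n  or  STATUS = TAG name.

  c1: issue ADD r0<-Add1  regs: r0:Add1,r1:6,r2:5,r3:9
  c2: issue ADD r0<-Add2  regs: r0:Add2,r1:6,r2:5,r3:9
  c3: CDB Add1=12; issue SUB r3<-Add1  regs: r0:Add2,r1:6,r2:5,r3:Add1
  c4: issue MUL r1<-Mul1  regs: r0:Add2,r1:Mul1,r2:5,r3:Add1
  c5: CDB Add2=18; issue SUB r0<-Add2  regs: r0:Add2,r1:Mul1,r2:5,r3:Add1
  c6: stall  regs: r0:Add2,r1:Mul1,r2:5,r3:Add1
  c7: CDB Add1=9; issue SUB r3<-Add1  regs: r0:Add2,r1:Mul1,r2:5,r3:Add1
  c8: issue MUL r0<-Mul2  regs: r0:Mul2,r1:Mul1,r2:5,r3:Add1
  c9: stall  regs: r0:Mul2,r1:Mul1,r2:5,r3:Add1
  c10: stall  regs: r0:Mul2,r1:Mul1,r2:5,r3:Add1
  c11: CDB Mul1=54; issue MUL r3<-Mul1  regs: r0:Mul2,r1:54,r2:5,r3:Mul1
  c12: stall  regs: r0:Mul2,r1:54,r2:5,r3:Mul1
  c13: CDB Add2=-36; stall  regs: r0:Mul2,r1:54,r2:5,r3:Mul1
  c14: stall  regs: r0:Mul2,r1:54,r2:5,r3:Mul1
  c15: CDB Add1=-90; stall  regs: r0:Mul2,r1:54,r2:5,r3:Mul1
  c16: stall  regs: r0:Mul2,r1:54,r2:5,r3:Mul1
  c17: CDB Mul2=-180; issue MUL r0<-Mul2  regs: r0:Mul2,r1:54,r2:5,r3:Mul1
  c18: -  regs: r0:Mul2,r1:54,r2:5,r3:Mul1
  c19: -  regs: r0:Mul2,r1:54,r2:5,r3:Mul1
  c20: -  regs: r0:Mul2,r1:54,r2:5,r3:Mul1
  c21: CDB Mul1=-900  regs: r0:Mul2,r1:54,r2:5,r3:-900
  c22: CDB Mul2=270  regs: r0:270,r1:54,r2:5,r3:-900

STATUS = VALUE -900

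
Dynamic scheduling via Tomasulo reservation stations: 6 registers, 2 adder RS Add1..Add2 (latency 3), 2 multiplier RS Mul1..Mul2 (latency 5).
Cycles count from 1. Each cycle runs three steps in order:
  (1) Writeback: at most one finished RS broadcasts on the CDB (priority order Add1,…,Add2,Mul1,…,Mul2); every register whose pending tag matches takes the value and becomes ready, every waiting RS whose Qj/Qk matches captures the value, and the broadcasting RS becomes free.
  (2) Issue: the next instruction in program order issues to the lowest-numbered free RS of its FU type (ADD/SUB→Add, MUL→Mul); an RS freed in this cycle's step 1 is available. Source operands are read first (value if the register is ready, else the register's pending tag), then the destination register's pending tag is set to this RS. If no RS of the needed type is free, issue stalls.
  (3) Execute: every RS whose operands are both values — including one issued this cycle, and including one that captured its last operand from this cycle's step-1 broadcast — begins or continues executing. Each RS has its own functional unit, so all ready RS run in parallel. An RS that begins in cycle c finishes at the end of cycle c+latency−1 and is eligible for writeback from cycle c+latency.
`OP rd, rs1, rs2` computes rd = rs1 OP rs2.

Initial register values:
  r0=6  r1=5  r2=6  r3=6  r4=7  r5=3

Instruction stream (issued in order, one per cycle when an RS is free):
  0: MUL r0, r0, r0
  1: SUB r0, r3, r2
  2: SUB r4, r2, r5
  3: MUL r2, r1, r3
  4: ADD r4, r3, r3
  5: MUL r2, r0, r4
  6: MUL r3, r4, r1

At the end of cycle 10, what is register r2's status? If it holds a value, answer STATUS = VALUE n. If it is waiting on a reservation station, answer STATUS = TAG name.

STATUS = TAG Mul1

c1: issue MUL r0<-Mul1 | r0:Mul1,r1:5,r2:6,r3:6,r4:7,r5:3
c2: issue SUB r0<-Add1 | r0:Add1,r1:5,r2:6,r3:6,r4:7,r5:3
c3: issue SUB r4<-Add2 | r0:Add1,r1:5,r2:6,r3:6,r4:Add2,r5:3
c4: issue MUL r2<-Mul2 | r0:Add1,r1:5,r2:Mul2,r3:6,r4:Add2,r5:3
c5: CDB Add1=0; issue ADD r4<-Add1 | r0:0,r1:5,r2:Mul2,r3:6,r4:Add1,r5:3
c6: CDB Add2=3; stall | r0:0,r1:5,r2:Mul2,r3:6,r4:Add1,r5:3
c7: CDB Mul1=36; issue MUL r2<-Mul1 | r0:0,r1:5,r2:Mul1,r3:6,r4:Add1,r5:3
c8: CDB Add1=12; stall | r0:0,r1:5,r2:Mul1,r3:6,r4:12,r5:3
c9: CDB Mul2=30; issue MUL r3<-Mul2 | r0:0,r1:5,r2:Mul1,r3:Mul2,r4:12,r5:3
c10: - | r0:0,r1:5,r2:Mul1,r3:Mul2,r4:12,r5:3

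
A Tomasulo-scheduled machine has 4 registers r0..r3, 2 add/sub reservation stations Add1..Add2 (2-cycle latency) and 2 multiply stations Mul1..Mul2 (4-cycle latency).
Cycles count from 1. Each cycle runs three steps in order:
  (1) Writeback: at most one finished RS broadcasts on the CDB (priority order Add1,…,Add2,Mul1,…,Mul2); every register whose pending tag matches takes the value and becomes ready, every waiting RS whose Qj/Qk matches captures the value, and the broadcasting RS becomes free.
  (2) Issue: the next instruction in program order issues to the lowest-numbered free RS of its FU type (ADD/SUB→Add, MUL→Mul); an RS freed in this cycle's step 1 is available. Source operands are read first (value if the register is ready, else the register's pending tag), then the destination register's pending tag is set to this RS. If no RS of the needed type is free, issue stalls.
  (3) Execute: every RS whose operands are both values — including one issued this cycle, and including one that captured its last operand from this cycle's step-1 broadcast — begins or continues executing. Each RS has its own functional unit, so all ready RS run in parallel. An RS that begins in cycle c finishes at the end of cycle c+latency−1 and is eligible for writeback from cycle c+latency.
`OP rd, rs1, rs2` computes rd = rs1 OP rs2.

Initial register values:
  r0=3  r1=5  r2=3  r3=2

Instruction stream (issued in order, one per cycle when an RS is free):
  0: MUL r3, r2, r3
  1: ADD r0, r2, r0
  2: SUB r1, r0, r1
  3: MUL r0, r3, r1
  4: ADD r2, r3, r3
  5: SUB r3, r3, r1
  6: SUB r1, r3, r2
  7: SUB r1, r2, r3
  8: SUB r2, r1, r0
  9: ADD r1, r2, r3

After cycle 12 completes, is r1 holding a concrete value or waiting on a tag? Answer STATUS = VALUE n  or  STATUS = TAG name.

c1: issue MUL r3<-Mul1 | r0:3,r1:5,r2:3,r3:Mul1
c2: issue ADD r0<-Add1 | r0:Add1,r1:5,r2:3,r3:Mul1
c3: issue SUB r1<-Add2 | r0:Add1,r1:Add2,r2:3,r3:Mul1
c4: CDB Add1=6; issue MUL r0<-Mul2 | r0:Mul2,r1:Add2,r2:3,r3:Mul1
c5: CDB Mul1=6; issue ADD r2<-Add1 | r0:Mul2,r1:Add2,r2:Add1,r3:6
c6: CDB Add2=1; issue SUB r3<-Add2 | r0:Mul2,r1:1,r2:Add1,r3:Add2
c7: CDB Add1=12; issue SUB r1<-Add1 | r0:Mul2,r1:Add1,r2:12,r3:Add2
c8: CDB Add2=5; issue SUB r1<-Add2 | r0:Mul2,r1:Add2,r2:12,r3:5
c9: stall | r0:Mul2,r1:Add2,r2:12,r3:5
c10: CDB Add1=-7; issue SUB r2<-Add1 | r0:Mul2,r1:Add2,r2:Add1,r3:5
c11: CDB Add2=7; issue ADD r1<-Add2 | r0:Mul2,r1:Add2,r2:Add1,r3:5
c12: CDB Mul2=6 | r0:6,r1:Add2,r2:Add1,r3:5

STATUS = TAG Add2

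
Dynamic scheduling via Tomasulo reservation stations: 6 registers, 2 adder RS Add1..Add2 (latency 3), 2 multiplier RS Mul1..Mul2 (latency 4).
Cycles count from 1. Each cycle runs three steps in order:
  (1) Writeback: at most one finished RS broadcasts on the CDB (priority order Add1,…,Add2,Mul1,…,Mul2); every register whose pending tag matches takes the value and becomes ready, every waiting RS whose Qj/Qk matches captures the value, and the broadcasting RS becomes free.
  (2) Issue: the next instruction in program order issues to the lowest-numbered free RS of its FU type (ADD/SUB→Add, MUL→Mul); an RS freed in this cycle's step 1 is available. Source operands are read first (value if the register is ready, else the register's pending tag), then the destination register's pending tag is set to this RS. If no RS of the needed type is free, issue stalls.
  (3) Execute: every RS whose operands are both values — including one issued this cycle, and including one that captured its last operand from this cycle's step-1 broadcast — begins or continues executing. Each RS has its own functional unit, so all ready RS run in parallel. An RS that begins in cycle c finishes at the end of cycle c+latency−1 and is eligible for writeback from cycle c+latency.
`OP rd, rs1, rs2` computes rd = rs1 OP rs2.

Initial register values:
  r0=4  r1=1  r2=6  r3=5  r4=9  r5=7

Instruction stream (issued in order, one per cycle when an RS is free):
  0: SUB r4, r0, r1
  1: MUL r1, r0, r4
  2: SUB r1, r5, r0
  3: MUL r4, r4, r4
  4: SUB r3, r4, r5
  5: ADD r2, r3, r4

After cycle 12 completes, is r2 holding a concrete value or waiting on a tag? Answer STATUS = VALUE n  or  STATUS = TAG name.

STATUS = TAG Add2

cycle 1: issue SUB r4<-Add1 // r0:4,r1:1,r2:6,r3:5,r4:Add1,r5:7
cycle 2: issue MUL r1<-Mul1 // r0:4,r1:Mul1,r2:6,r3:5,r4:Add1,r5:7
cycle 3: issue SUB r1<-Add2 // r0:4,r1:Add2,r2:6,r3:5,r4:Add1,r5:7
cycle 4: CDB Add1=3; issue MUL r4<-Mul2 // r0:4,r1:Add2,r2:6,r3:5,r4:Mul2,r5:7
cycle 5: issue SUB r3<-Add1 // r0:4,r1:Add2,r2:6,r3:Add1,r4:Mul2,r5:7
cycle 6: CDB Add2=3; issue ADD r2<-Add2 // r0:4,r1:3,r2:Add2,r3:Add1,r4:Mul2,r5:7
cycle 7: - // r0:4,r1:3,r2:Add2,r3:Add1,r4:Mul2,r5:7
cycle 8: CDB Mul1=12 // r0:4,r1:3,r2:Add2,r3:Add1,r4:Mul2,r5:7
cycle 9: CDB Mul2=9 // r0:4,r1:3,r2:Add2,r3:Add1,r4:9,r5:7
cycle 10: - // r0:4,r1:3,r2:Add2,r3:Add1,r4:9,r5:7
cycle 11: - // r0:4,r1:3,r2:Add2,r3:Add1,r4:9,r5:7
cycle 12: CDB Add1=2 // r0:4,r1:3,r2:Add2,r3:2,r4:9,r5:7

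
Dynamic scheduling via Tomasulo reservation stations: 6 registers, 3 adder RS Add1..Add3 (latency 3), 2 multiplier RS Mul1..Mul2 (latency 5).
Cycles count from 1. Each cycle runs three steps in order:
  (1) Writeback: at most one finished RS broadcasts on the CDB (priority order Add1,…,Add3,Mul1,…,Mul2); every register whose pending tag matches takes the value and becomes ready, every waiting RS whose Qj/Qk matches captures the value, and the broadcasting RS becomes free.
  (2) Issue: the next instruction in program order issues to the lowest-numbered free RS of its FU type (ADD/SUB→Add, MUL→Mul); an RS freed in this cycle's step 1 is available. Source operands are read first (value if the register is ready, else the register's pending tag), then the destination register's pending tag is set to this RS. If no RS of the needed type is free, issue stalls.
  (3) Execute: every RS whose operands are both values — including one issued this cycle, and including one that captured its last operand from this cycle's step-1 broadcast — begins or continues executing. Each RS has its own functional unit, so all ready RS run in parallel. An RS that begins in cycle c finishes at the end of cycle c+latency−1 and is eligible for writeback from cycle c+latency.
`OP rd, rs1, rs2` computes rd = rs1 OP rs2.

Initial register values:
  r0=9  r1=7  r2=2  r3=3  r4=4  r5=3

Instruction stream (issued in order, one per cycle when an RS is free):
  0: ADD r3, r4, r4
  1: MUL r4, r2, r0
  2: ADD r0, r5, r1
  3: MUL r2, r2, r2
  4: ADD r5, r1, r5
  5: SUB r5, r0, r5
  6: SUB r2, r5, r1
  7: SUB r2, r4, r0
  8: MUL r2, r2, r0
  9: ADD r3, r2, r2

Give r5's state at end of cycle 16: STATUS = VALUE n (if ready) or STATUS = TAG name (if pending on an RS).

cycle 1: issue ADD r3<-Add1 // r0:9,r1:7,r2:2,r3:Add1,r4:4,r5:3
cycle 2: issue MUL r4<-Mul1 // r0:9,r1:7,r2:2,r3:Add1,r4:Mul1,r5:3
cycle 3: issue ADD r0<-Add2 // r0:Add2,r1:7,r2:2,r3:Add1,r4:Mul1,r5:3
cycle 4: CDB Add1=8; issue MUL r2<-Mul2 // r0:Add2,r1:7,r2:Mul2,r3:8,r4:Mul1,r5:3
cycle 5: issue ADD r5<-Add1 // r0:Add2,r1:7,r2:Mul2,r3:8,r4:Mul1,r5:Add1
cycle 6: CDB Add2=10; issue SUB r5<-Add2 // r0:10,r1:7,r2:Mul2,r3:8,r4:Mul1,r5:Add2
cycle 7: CDB Mul1=18; issue SUB r2<-Add3 // r0:10,r1:7,r2:Add3,r3:8,r4:18,r5:Add2
cycle 8: CDB Add1=10; issue SUB r2<-Add1 // r0:10,r1:7,r2:Add1,r3:8,r4:18,r5:Add2
cycle 9: CDB Mul2=4; issue MUL r2<-Mul1 // r0:10,r1:7,r2:Mul1,r3:8,r4:18,r5:Add2
cycle 10: stall // r0:10,r1:7,r2:Mul1,r3:8,r4:18,r5:Add2
cycle 11: CDB Add1=8; issue ADD r3<-Add1 // r0:10,r1:7,r2:Mul1,r3:Add1,r4:18,r5:Add2
cycle 12: CDB Add2=0 // r0:10,r1:7,r2:Mul1,r3:Add1,r4:18,r5:0
cycle 13: - // r0:10,r1:7,r2:Mul1,r3:Add1,r4:18,r5:0
cycle 14: - // r0:10,r1:7,r2:Mul1,r3:Add1,r4:18,r5:0
cycle 15: CDB Add3=-7 // r0:10,r1:7,r2:Mul1,r3:Add1,r4:18,r5:0
cycle 16: CDB Mul1=80 // r0:10,r1:7,r2:80,r3:Add1,r4:18,r5:0

STATUS = VALUE 0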